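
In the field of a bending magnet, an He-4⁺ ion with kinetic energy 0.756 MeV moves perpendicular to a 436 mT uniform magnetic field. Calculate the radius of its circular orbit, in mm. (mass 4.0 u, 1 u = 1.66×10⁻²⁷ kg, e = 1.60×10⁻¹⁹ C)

Convert the energy: K = 0.756 MeV = 1.21×10^-13 J.
v = √(2K/m) = √(2·1.21×10^-13/6.64×10^-27) = 6.04×10^6 m/s.
r = mv/(qB) = (6.64×10^-27)(6.04×10^6) / [(1×1.60×10^-19)(0.436)] = 0.575 m.

r ≈ 575 mm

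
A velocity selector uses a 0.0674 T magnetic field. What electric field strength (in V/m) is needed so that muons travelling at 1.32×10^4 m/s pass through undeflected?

qE = qvB ⇒ E = vB = (1.32×10^4)(0.0674) = 890 V/m.

E ≈ 890 V/m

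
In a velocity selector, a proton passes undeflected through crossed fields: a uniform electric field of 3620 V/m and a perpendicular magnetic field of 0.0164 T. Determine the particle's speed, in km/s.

v ≈ 221 km/s

For zero net force, qE = qvB, so v = E/B.
v = (3620) / (0.0164) = 2.21×10^5 m/s.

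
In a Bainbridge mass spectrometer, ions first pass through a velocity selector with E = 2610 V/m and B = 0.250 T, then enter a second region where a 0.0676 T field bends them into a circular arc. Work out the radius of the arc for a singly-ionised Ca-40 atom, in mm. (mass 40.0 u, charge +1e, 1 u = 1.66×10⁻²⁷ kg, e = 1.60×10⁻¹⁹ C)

The selector passes v = E/B = 2610/0.250 = 1.04×10^4 m/s.
In the deflection region, r = mv/(qB₂) = (6.64×10^-26)(1.04×10^4) / [(1×1.60×10^-19)(0.0676)] = 0.0641 m.

r ≈ 64.1 mm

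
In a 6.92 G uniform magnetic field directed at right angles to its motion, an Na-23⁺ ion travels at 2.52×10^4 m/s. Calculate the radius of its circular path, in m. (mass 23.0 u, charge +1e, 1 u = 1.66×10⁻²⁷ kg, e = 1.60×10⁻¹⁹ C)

The magnetic force provides the centripetal force: qvB = mv²/r, so r = mv/(qB).
r = (3.82×10^-26 kg)(2.52×10^4 m/s) / [(1×1.60×10^-19 C)(6.92×10^-4 T)] = 8.69 m.

r ≈ 8.69 m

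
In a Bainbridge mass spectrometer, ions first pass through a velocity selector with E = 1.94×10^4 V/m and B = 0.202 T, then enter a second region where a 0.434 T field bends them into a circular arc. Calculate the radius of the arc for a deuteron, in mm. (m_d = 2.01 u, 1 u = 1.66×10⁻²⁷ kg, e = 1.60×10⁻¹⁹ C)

The selector passes v = E/B = 1.94×10^4/0.202 = 9.60×10^4 m/s.
In the deflection region, r = mv/(qB₂) = (3.34×10^-27)(9.60×10^4) / [(1×1.60×10^-19)(0.434)] = 4.61×10^-3 m.

r ≈ 4.61 mm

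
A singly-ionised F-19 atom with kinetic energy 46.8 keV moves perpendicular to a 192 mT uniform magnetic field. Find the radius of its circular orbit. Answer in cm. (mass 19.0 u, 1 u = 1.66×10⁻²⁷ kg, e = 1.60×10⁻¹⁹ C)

Convert the energy: K = 46.8 keV = 7.49×10^-15 J.
v = √(2K/m) = √(2·7.49×10^-15/3.15×10^-26) = 6.89×10^5 m/s.
r = mv/(qB) = (3.15×10^-26)(6.89×10^5) / [(1×1.60×10^-19)(0.192)] = 0.707 m.

r ≈ 70.7 cm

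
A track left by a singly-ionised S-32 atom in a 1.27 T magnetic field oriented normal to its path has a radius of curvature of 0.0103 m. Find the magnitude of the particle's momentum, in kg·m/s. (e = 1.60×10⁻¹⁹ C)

Since qvB = mv²/r, the momentum p = mv = qBr.
p = (1×1.60×10^-19)(1.27)(0.0103) = 2.09×10^-21 kg·m/s.

p ≈ 2.09×10^-21 kg·m/s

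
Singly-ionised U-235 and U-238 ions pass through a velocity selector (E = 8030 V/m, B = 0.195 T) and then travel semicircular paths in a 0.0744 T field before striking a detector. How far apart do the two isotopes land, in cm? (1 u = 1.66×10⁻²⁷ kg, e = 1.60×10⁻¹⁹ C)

Both emerge at v = E/B₁ = 4.12×10^4 m/s.
r = mv/(qB₂), so r₁ = 1.3495 m and r₂ = 1.3667 m, giving Δr = 0.0172 m.
After a semicircle each ion lands a diameter 2r from the entry slit, so the separation is 2Δr = 0.0345 m.

Δd ≈ 3.45 cm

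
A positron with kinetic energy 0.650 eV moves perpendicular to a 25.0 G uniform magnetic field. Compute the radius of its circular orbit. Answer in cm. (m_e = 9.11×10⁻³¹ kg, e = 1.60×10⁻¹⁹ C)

r ≈ 0.109 cm

Convert the energy: K = 0.650 eV = 1.04×10^-19 J.
v = √(2K/m) = √(2·1.04×10^-19/9.11×10^-31) = 4.78×10^5 m/s.
r = mv/(qB) = (9.11×10^-31)(4.78×10^5) / [(1×1.60×10^-19)(2.50×10^-3)] = 1.09×10^-3 m.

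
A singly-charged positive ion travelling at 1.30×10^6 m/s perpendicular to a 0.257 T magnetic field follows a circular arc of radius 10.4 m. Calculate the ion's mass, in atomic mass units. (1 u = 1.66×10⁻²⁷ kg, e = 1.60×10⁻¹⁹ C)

qvB = mv²/r ⇒ m = qBr/v.
m = (1×1.60×10^-19)(0.257)(10.4) / (1.30×10^6) = 3.29×10^-25 kg = 198 u.

m ≈ 198 u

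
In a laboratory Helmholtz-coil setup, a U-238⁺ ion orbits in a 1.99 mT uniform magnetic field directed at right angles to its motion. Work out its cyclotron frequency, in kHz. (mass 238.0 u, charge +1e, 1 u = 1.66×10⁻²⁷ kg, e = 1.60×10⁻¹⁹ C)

f ≈ 0.128 kHz

f = qB/(2πm) = (1×1.60×10^-19)(1.99×10^-3) / [2π(3.95×10^-25)] = 128 Hz.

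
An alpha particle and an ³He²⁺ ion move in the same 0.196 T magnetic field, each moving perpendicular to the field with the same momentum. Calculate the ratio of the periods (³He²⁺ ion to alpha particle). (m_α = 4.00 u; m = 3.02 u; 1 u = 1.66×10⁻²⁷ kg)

T = 2πm/(qB) is independent of speed, so T₂/T₁ = (m₂/q₂)/(m₁/q₁).
T_{³He²⁺ ion}/T_{alpha particle} = (5.01×10^-27/2e) / (6.64×10^-27/2e) = 0.755.

ratio ≈ 0.755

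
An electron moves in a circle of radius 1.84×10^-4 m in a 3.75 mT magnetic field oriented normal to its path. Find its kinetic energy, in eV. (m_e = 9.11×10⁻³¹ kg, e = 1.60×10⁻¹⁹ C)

v = qBr/m = (1×1.60×10^-19)(3.75×10^-3)(1.84×10^-4) / (9.11×10^-31) = 1.21×10^5 m/s.
K = ½mv² = 0.5·(9.11×10^-31)·(1.21×10^5)² = 6.69×10^-21 J = 0.0418 eV.

K ≈ 0.0418 eV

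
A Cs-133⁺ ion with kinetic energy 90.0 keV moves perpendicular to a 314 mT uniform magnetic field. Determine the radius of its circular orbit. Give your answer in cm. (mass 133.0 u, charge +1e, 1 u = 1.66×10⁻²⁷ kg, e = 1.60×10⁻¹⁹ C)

r ≈ 159 cm

Convert the energy: K = 90.0 keV = 1.44×10^-14 J.
v = √(2K/m) = √(2·1.44×10^-14/2.21×10^-25) = 3.61×10^5 m/s.
r = mv/(qB) = (2.21×10^-25)(3.61×10^5) / [(1×1.60×10^-19)(0.314)] = 1.59 m.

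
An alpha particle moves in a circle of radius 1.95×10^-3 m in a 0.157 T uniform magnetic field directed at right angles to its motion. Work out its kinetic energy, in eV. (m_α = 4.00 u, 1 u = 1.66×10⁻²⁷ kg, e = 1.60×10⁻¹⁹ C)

v = qBr/m = (2×1.60×10^-19)(0.157)(1.95×10^-3) / (6.64×10^-27) = 1.48×10^4 m/s.
K = ½mv² = 0.5·(6.64×10^-27)·(1.48×10^4)² = 7.23×10^-19 J = 4.52 eV.

K ≈ 4.52 eV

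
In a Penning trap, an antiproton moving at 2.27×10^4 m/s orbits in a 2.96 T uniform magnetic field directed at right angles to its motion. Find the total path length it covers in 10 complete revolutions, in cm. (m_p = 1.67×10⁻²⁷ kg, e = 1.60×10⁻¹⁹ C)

L ≈ 0.503 cm

r = mv/(qB) = 8.00×10^-5 m, so one revolution covers 2πr = 5.03×10^-4 m.
In 10 revolutions: L = 10·2πr = 5.03×10^-3 m.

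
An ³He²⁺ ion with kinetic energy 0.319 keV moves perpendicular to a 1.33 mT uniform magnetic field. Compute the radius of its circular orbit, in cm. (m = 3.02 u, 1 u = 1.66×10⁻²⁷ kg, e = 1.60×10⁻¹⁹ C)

Convert the energy: K = 0.319 keV = 5.10×10^-17 J.
v = √(2K/m) = √(2·5.10×10^-17/5.01×10^-27) = 1.43×10^5 m/s.
r = mv/(qB) = (5.01×10^-27)(1.43×10^5) / [(2×1.60×10^-19)(1.33×10^-3)] = 1.68 m.

r ≈ 168 cm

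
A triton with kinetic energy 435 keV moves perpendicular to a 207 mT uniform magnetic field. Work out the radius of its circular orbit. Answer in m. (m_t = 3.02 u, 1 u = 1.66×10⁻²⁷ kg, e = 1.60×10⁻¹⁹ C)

r ≈ 0.798 m

Convert the energy: K = 435 keV = 6.96×10^-14 J.
v = √(2K/m) = √(2·6.96×10^-14/5.01×10^-27) = 5.27×10^6 m/s.
r = mv/(qB) = (5.01×10^-27)(5.27×10^6) / [(1×1.60×10^-19)(0.207)] = 0.798 m.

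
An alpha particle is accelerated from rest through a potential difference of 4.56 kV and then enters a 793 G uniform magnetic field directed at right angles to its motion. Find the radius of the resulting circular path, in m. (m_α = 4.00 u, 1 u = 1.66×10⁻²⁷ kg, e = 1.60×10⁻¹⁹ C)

The kinetic energy gained is K = qV = (2×1.60×10^-19)(4560) = 1.46×10^-15 J.
v = √(2K/m) = 6.63×10^5 m/s.
r = mv/(qB) = (6.64×10^-27)(6.63×10^5) / [(2×1.60×10^-19)(0.0793)] = 0.173 m.

r ≈ 0.173 m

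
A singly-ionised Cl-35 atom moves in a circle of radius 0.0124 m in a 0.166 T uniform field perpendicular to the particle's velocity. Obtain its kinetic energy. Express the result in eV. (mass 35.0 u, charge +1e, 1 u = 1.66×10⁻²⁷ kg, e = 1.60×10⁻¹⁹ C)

v = qBr/m = (1×1.60×10^-19)(0.166)(0.0124) / (5.81×10^-26) = 5670 m/s.
K = ½mv² = 0.5·(5.81×10^-26)·(5670)² = 9.33×10^-19 J = 5.83 eV.

K ≈ 5.83 eV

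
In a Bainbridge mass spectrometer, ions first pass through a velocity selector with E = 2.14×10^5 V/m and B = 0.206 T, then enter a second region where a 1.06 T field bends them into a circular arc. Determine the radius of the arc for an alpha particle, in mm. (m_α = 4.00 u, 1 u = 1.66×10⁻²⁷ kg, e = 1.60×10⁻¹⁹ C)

r ≈ 20.3 mm

The selector passes v = E/B = 2.14×10^5/0.206 = 1.04×10^6 m/s.
In the deflection region, r = mv/(qB₂) = (6.64×10^-27)(1.04×10^6) / [(2×1.60×10^-19)(1.06)] = 0.0203 m.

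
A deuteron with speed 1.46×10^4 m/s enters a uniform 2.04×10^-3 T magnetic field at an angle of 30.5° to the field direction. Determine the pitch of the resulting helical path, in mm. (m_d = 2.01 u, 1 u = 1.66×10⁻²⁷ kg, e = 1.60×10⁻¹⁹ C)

pitch ≈ 808 mm

The velocity component along B is v∥ = v cos30.5° = 1.26×10^4 m/s.
The cyclotron period T = 2πm/(qB) = 6.42×10^-5 s is set by m, q, B alone.
Pitch = v∥·T = (1.26×10^4)(6.42×10^-5) = 0.808 m.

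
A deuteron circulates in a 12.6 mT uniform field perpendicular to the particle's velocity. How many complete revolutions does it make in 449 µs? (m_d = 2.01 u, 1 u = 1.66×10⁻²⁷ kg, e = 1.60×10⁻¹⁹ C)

N = 43

T = 2πm/(qB) = 2π(3.3366×10^-27) / [(1×1.60×10^-19)(0.0126)] = 1.0399×10^-5 s.
N = t/T = 4.49×10^-4 / 1.0399×10^-5 ≈ 43.18, so 43 complete revolutions.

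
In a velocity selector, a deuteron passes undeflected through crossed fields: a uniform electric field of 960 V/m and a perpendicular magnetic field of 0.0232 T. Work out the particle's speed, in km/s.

For zero net force, qE = qvB, so v = E/B.
v = (960) / (0.0232) = 4.14×10^4 m/s.

v ≈ 41.4 km/s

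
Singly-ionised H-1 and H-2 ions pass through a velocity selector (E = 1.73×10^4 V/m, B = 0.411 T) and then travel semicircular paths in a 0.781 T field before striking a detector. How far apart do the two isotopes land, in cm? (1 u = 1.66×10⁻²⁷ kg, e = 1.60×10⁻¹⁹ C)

Δd ≈ 0.112 cm

Both emerge at v = E/B₁ = 4.21×10^4 m/s.
r = mv/(qB₂), so r₁ = 5.592×10^-4 m and r₂ = 1.118×10^-3 m, giving Δr = 5.59×10^-4 m.
After a semicircle each ion lands a diameter 2r from the entry slit, so the separation is 2Δr = 1.12×10^-3 m.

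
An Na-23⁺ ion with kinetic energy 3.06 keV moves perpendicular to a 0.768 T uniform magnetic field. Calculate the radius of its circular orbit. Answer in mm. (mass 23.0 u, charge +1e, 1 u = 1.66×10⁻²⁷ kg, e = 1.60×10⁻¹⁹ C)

r ≈ 49.8 mm

Convert the energy: K = 3.06 keV = 4.90×10^-16 J.
v = √(2K/m) = √(2·4.90×10^-16/3.82×10^-26) = 1.60×10^5 m/s.
r = mv/(qB) = (3.82×10^-26)(1.60×10^5) / [(1×1.60×10^-19)(0.768)] = 0.0498 m.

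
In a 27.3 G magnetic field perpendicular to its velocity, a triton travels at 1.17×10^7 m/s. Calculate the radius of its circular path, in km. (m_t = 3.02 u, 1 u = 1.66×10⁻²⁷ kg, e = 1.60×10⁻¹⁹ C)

r ≈ 0.134 km

The magnetic force provides the centripetal force: qvB = mv²/r, so r = mv/(qB).
r = (5.01×10^-27 kg)(1.17×10^7 m/s) / [(1×1.60×10^-19 C)(2.73×10^-3 T)] = 134 m.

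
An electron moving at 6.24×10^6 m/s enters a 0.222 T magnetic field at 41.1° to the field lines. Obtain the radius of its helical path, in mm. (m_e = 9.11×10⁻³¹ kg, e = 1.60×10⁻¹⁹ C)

r ≈ 0.105 mm

Only the perpendicular component v⊥ = v sin41.1° = 4.10×10^6 m/s is bent by the field.
r = m v⊥ /(qB) = (9.11×10^-31)(4.10×10^6) / [(1×1.60×10^-19)(0.222)] = 1.05×10^-4 m.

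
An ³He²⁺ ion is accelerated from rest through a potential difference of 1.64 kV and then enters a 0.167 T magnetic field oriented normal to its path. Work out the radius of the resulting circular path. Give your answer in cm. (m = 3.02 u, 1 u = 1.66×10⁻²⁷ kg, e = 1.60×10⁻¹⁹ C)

r ≈ 4.29 cm

The kinetic energy gained is K = qV = (2×1.60×10^-19)(1640) = 5.25×10^-16 J.
v = √(2K/m) = 4.58×10^5 m/s.
r = mv/(qB) = (5.01×10^-27)(4.58×10^5) / [(2×1.60×10^-19)(0.167)] = 0.0429 m.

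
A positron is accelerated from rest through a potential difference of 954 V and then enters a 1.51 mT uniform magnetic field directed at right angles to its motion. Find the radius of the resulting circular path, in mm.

The kinetic energy gained is K = qV = (1×1.60×10^-19)(954) = 1.53×10^-16 J.
v = √(2K/m) = 1.83×10^7 m/s.
r = mv/(qB) = (9.11×10^-31)(1.83×10^7) / [(1×1.60×10^-19)(1.51×10^-3)] = 0.0690 m.

r ≈ 69.0 mm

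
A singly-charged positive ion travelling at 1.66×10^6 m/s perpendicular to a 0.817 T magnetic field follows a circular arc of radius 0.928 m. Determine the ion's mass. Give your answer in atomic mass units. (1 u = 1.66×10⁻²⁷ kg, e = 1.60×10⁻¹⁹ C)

qvB = mv²/r ⇒ m = qBr/v.
m = (1×1.60×10^-19)(0.817)(0.928) / (1.66×10^6) = 7.31×10^-26 kg = 44.0 u.

m ≈ 44.0 u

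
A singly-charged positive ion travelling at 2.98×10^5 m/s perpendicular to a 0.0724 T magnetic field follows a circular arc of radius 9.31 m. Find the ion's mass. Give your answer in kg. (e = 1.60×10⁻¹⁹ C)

qvB = mv²/r ⇒ m = qBr/v.
m = (1×1.60×10^-19)(0.0724)(9.31) / (2.98×10^5) = 3.62×10^-25 kg.

m ≈ 3.62×10^-25 kg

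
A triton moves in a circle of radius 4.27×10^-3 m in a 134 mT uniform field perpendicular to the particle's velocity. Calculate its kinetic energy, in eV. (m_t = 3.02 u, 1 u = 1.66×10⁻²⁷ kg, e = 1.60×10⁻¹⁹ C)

K ≈ 5.22 eV

v = qBr/m = (1×1.60×10^-19)(0.134)(4.27×10^-3) / (5.01×10^-27) = 1.83×10^4 m/s.
K = ½mv² = 0.5·(5.01×10^-27)·(1.83×10^4)² = 8.36×10^-19 J = 5.22 eV.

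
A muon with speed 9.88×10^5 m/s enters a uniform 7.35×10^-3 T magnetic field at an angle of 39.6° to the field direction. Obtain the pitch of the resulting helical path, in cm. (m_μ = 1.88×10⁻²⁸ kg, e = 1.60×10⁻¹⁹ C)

The velocity component along B is v∥ = v cos39.6° = 7.61×10^5 m/s.
The cyclotron period T = 2πm/(qB) = 1.00×10^-6 s is set by m, q, B alone.
Pitch = v∥·T = (7.61×10^5)(1.00×10^-6) = 0.765 m.

pitch ≈ 76.5 cm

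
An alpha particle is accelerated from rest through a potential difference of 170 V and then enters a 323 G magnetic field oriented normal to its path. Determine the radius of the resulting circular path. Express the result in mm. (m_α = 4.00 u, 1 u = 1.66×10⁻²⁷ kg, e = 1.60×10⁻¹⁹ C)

The kinetic energy gained is K = qV = (2×1.60×10^-19)(170) = 5.44×10^-17 J.
v = √(2K/m) = 1.28×10^5 m/s.
r = mv/(qB) = (6.64×10^-27)(1.28×10^5) / [(2×1.60×10^-19)(0.0323)] = 0.0822 m.

r ≈ 82.2 mm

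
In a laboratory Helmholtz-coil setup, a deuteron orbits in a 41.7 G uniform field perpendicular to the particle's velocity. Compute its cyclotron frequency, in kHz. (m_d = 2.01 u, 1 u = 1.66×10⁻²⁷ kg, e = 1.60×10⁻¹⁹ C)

f ≈ 31.8 kHz

f = qB/(2πm) = (1×1.60×10^-19)(4.17×10^-3) / [2π(3.34×10^-27)] = 3.18×10^4 Hz.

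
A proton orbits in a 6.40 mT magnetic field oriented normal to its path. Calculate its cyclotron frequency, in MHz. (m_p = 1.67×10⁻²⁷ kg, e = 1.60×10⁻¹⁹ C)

f ≈ 0.0976 MHz

f = qB/(2πm) = (1×1.60×10^-19)(6.40×10^-3) / [2π(1.67×10^-27)] = 9.76×10^4 Hz.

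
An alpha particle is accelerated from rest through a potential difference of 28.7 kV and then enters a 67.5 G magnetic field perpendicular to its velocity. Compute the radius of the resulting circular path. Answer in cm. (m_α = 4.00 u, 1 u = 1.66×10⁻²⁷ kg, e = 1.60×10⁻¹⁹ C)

The kinetic energy gained is K = qV = (2×1.60×10^-19)(2.87×10^4) = 9.18×10^-15 J.
v = √(2K/m) = 1.66×10^6 m/s.
r = mv/(qB) = (6.64×10^-27)(1.66×10^6) / [(2×1.60×10^-19)(6.75×10^-3)] = 5.11 m.

r ≈ 511 cm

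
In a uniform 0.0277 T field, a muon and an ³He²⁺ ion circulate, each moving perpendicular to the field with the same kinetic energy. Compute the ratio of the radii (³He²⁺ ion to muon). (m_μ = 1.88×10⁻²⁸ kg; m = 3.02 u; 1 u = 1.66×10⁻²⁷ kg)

ratio ≈ 2.58

r = √(2mK)/(qB) ⇒ at equal K, r ∝ √m/q.
r_{³He²⁺ ion}/r_{muon} = 2.58.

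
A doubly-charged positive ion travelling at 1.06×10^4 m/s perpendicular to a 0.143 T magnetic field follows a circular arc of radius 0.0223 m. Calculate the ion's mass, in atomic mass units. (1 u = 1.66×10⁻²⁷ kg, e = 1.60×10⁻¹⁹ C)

qvB = mv²/r ⇒ m = qBr/v.
m = (2×1.60×10^-19)(0.143)(0.0223) / (1.06×10^4) = 9.63×10^-26 kg = 58.0 u.

m ≈ 58.0 u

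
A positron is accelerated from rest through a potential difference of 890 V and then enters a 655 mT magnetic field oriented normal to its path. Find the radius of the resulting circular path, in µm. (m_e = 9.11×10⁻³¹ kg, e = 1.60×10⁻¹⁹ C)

The kinetic energy gained is K = qV = (1×1.60×10^-19)(890) = 1.42×10^-16 J.
v = √(2K/m) = 1.77×10^7 m/s.
r = mv/(qB) = (9.11×10^-31)(1.77×10^7) / [(1×1.60×10^-19)(0.655)] = 1.54×10^-4 m.

r ≈ 154 µm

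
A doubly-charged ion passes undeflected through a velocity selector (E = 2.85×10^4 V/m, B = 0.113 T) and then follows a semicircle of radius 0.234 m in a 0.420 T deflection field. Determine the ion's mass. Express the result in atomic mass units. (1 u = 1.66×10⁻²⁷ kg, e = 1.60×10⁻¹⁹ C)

m ≈ 75.1 u

v = E/B₁ = 2.52×10^5 m/s.
From r = mv/(qB₂), m = qB₂r/v = (2×1.60×10^-19)(0.420)(0.234) / (2.52×10^5) = 1.25×10^-25 kg.
In atomic mass units: m = 1.25×10^-25 / 1.66×10^-27 = 75.1 u.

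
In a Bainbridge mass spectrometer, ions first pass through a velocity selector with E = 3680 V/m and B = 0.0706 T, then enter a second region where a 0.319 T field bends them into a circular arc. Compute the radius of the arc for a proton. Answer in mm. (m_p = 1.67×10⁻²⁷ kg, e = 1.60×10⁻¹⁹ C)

r ≈ 1.71 mm

The selector passes v = E/B = 3680/0.0706 = 5.21×10^4 m/s.
In the deflection region, r = mv/(qB₂) = (1.67×10^-27)(5.21×10^4) / [(1×1.60×10^-19)(0.319)] = 1.71×10^-3 m.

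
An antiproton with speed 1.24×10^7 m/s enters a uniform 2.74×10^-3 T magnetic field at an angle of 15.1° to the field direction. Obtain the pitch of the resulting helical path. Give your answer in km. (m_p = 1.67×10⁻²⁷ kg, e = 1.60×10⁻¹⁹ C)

pitch ≈ 0.287 km

The velocity component along B is v∥ = v cos15.1° = 1.20×10^7 m/s.
The cyclotron period T = 2πm/(qB) = 2.39×10^-5 s is set by m, q, B alone.
Pitch = v∥·T = (1.20×10^7)(2.39×10^-5) = 287 m.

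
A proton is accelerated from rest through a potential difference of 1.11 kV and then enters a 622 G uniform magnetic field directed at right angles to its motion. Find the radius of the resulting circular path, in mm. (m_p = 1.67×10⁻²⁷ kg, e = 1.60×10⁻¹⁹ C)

The kinetic energy gained is K = qV = (1×1.60×10^-19)(1110) = 1.78×10^-16 J.
v = √(2K/m) = 4.61×10^5 m/s.
r = mv/(qB) = (1.67×10^-27)(4.61×10^5) / [(1×1.60×10^-19)(0.0622)] = 0.0774 m.

r ≈ 77.4 mm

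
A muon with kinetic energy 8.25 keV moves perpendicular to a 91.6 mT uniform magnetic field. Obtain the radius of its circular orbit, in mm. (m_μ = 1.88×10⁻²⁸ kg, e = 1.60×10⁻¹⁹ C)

r ≈ 48.1 mm

Convert the energy: K = 8.25 keV = 1.32×10^-15 J.
v = √(2K/m) = √(2·1.32×10^-15/1.88×10^-28) = 3.75×10^6 m/s.
r = mv/(qB) = (1.88×10^-28)(3.75×10^6) / [(1×1.60×10^-19)(0.0916)] = 0.0481 m.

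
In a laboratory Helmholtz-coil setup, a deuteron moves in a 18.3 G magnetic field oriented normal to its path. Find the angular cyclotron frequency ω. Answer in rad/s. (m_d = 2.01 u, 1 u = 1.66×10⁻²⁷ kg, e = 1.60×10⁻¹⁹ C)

ω = qB/m = (1×1.60×10^-19)(1.83×10^-3) / (3.34×10^-27) = 8.78×10^4 rad/s.

ω ≈ 8.78×10^4 rad/s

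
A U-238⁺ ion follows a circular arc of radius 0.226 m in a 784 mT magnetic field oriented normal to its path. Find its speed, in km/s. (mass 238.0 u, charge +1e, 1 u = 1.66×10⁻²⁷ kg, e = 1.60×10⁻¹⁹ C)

From qvB = mv²/r, v = qBr/m.
v = (1×1.60×10^-19)(0.784)(0.226) / (3.95×10^-25) = 7.18×10^4 m/s.

v ≈ 71.8 km/s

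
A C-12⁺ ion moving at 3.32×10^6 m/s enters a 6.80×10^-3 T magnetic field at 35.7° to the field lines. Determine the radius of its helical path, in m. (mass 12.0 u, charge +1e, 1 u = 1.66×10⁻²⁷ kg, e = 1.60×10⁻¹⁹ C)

Only the perpendicular component v⊥ = v sin35.7° = 1.94×10^6 m/s is bent by the field.
r = m v⊥ /(qB) = (1.99×10^-26)(1.94×10^6) / [(1×1.60×10^-19)(6.80×10^-3)] = 35.5 m.

r ≈ 35.5 m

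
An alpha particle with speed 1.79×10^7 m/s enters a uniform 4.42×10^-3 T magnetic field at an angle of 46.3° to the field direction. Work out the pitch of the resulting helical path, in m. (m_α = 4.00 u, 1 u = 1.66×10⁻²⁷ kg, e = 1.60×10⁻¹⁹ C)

pitch ≈ 365 m

The velocity component along B is v∥ = v cos46.3° = 1.24×10^7 m/s.
The cyclotron period T = 2πm/(qB) = 2.95×10^-5 s is set by m, q, B alone.
Pitch = v∥·T = (1.24×10^7)(2.95×10^-5) = 365 m.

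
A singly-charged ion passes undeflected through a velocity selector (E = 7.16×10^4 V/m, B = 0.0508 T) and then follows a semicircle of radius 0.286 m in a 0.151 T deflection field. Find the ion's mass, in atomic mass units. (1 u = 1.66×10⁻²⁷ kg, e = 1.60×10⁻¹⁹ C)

m ≈ 2.95 u

v = E/B₁ = 1.41×10^6 m/s.
From r = mv/(qB₂), m = qB₂r/v = (1×1.60×10^-19)(0.151)(0.286) / (1.41×10^6) = 4.90×10^-27 kg.
In atomic mass units: m = 4.90×10^-27 / 1.66×10^-27 = 2.95 u.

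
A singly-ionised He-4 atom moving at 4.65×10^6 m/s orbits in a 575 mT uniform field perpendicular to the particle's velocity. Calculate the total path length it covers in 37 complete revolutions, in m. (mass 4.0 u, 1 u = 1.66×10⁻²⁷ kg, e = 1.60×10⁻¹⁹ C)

L ≈ 78.0 m

r = mv/(qB) = 0.336 m, so one revolution covers 2πr = 2.11 m.
In 37 revolutions: L = 37·2πr = 78.0 m.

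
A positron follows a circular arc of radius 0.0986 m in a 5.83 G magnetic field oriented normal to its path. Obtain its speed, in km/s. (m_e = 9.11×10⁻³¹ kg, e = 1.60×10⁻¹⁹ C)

From qvB = mv²/r, v = qBr/m.
v = (1×1.60×10^-19)(5.83×10^-4)(0.0986) / (9.11×10^-31) = 1.01×10^7 m/s.

v ≈ 10100 km/s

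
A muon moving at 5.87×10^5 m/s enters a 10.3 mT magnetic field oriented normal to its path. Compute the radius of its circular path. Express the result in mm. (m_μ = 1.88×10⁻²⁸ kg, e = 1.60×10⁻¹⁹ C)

The magnetic force provides the centripetal force: qvB = mv²/r, so r = mv/(qB).
r = (1.88×10^-28 kg)(5.87×10^5 m/s) / [(1×1.60×10^-19 C)(0.0103 T)] = 0.0670 m.

r ≈ 67.0 mm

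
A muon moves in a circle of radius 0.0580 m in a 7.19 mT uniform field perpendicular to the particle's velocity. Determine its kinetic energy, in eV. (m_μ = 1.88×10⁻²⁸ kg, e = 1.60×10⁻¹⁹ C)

K ≈ 74.0 eV

v = qBr/m = (1×1.60×10^-19)(7.19×10^-3)(0.0580) / (1.88×10^-28) = 3.55×10^5 m/s.
K = ½mv² = 0.5·(1.88×10^-28)·(3.55×10^5)² = 1.18×10^-17 J = 74.0 eV.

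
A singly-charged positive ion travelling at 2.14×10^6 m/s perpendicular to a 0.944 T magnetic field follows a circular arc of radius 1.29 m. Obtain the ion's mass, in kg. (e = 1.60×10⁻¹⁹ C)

qvB = mv²/r ⇒ m = qBr/v.
m = (1×1.60×10^-19)(0.944)(1.29) / (2.14×10^6) = 9.10×10^-26 kg.

m ≈ 9.10×10^-26 kg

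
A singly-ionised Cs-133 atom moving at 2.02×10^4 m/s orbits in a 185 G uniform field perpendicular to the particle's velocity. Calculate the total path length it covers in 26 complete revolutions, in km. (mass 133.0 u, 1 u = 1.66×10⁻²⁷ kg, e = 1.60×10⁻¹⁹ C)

r = mv/(qB) = 1.51 m, so one revolution covers 2πr = 9.47 m.
In 26 revolutions: L = 26·2πr = 246 m.

L ≈ 0.246 km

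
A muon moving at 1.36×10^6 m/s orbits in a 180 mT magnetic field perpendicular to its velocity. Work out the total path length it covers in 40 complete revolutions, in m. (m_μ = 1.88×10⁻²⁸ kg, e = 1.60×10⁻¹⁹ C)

L ≈ 2.23 m

r = mv/(qB) = 8.88×10^-3 m, so one revolution covers 2πr = 0.0558 m.
In 40 revolutions: L = 40·2πr = 2.23 m.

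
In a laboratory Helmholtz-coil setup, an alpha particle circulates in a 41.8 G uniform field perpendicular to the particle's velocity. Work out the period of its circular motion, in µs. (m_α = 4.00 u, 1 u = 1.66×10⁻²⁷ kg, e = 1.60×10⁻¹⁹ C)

The cyclotron period is independent of speed: T = 2πm/(qB).
T = 2π(6.64×10^-27) / [(2×1.60×10^-19)(4.18×10^-3)] = 3.12×10^-5 s.

T ≈ 31.2 µs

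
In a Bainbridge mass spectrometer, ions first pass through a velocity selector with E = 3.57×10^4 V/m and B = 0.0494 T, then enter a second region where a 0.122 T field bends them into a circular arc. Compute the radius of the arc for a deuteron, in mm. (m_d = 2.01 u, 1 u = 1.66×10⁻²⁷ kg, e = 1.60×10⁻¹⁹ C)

r ≈ 124 mm

The selector passes v = E/B = 3.57×10^4/0.0494 = 7.23×10^5 m/s.
In the deflection region, r = mv/(qB₂) = (3.34×10^-27)(7.23×10^5) / [(1×1.60×10^-19)(0.122)] = 0.124 m.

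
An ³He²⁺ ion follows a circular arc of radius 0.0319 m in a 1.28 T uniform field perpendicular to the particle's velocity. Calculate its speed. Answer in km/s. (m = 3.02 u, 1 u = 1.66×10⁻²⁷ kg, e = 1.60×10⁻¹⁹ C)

v ≈ 2610 km/s

From qvB = mv²/r, v = qBr/m.
v = (2×1.60×10^-19)(1.28)(0.0319) / (5.01×10^-27) = 2.61×10^6 m/s.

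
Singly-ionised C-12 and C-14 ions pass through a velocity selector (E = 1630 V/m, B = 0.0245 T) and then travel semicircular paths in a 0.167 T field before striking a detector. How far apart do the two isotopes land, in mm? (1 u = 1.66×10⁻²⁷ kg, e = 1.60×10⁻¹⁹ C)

Both emerge at v = E/B₁ = 6.65×10^4 m/s.
r = mv/(qB₂), so r₁ = 0.04960 m and r₂ = 0.05787 m, giving Δr = 8.27×10^-3 m.
After a semicircle each ion lands a diameter 2r from the entry slit, so the separation is 2Δr = 0.0165 m.

Δd ≈ 16.5 mm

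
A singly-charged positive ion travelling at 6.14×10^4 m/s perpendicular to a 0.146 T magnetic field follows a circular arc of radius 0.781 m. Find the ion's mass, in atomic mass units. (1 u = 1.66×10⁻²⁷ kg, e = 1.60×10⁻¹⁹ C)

qvB = mv²/r ⇒ m = qBr/v.
m = (1×1.60×10^-19)(0.146)(0.781) / (6.14×10^4) = 2.97×10^-25 kg = 179 u.

m ≈ 179 u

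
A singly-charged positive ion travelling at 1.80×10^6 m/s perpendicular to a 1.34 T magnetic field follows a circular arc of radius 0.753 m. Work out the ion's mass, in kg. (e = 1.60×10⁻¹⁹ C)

qvB = mv²/r ⇒ m = qBr/v.
m = (1×1.60×10^-19)(1.34)(0.753) / (1.80×10^6) = 8.97×10^-26 kg.

m ≈ 8.97×10^-26 kg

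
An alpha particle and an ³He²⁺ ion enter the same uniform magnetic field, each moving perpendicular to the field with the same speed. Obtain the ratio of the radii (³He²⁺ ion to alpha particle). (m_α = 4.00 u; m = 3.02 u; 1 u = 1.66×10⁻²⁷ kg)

r = mv/(qB) ⇒ at equal v, r ∝ m/q.
r_{³He²⁺ ion}/r_{alpha particle} = 0.755.

ratio ≈ 0.755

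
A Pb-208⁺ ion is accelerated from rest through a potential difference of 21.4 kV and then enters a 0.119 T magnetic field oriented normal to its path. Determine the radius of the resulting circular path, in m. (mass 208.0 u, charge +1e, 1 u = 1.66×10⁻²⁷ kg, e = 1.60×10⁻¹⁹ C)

r ≈ 2.55 m

The kinetic energy gained is K = qV = (1×1.60×10^-19)(2.14×10^4) = 3.42×10^-15 J.
v = √(2K/m) = 1.41×10^5 m/s.
r = mv/(qB) = (3.45×10^-25)(1.41×10^5) / [(1×1.60×10^-19)(0.119)] = 2.55 m.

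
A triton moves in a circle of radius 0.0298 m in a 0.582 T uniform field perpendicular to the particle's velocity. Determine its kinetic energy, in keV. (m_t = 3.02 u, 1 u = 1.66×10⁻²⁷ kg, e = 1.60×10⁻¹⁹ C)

K ≈ 4.80 keV

v = qBr/m = (1×1.60×10^-19)(0.582)(0.0298) / (5.01×10^-27) = 5.54×10^5 m/s.
K = ½mv² = 0.5·(5.01×10^-27)·(5.54×10^5)² = 7.68×10^-16 J = 4.80 keV.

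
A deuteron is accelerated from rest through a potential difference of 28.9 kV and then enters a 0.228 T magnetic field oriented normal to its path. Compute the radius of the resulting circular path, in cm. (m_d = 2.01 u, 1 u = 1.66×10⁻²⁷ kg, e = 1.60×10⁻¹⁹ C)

The kinetic energy gained is K = qV = (1×1.60×10^-19)(2.89×10^4) = 4.62×10^-15 J.
v = √(2K/m) = 1.66×10^6 m/s.
r = mv/(qB) = (3.34×10^-27)(1.66×10^6) / [(1×1.60×10^-19)(0.228)] = 0.152 m.

r ≈ 15.2 cm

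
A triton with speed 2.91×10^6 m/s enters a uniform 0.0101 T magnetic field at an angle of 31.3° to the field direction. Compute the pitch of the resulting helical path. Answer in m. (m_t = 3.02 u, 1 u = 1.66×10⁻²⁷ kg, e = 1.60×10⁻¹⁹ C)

pitch ≈ 48.5 m

The velocity component along B is v∥ = v cos31.3° = 2.49×10^6 m/s.
The cyclotron period T = 2πm/(qB) = 1.95×10^-5 s is set by m, q, B alone.
Pitch = v∥·T = (2.49×10^6)(1.95×10^-5) = 48.5 m.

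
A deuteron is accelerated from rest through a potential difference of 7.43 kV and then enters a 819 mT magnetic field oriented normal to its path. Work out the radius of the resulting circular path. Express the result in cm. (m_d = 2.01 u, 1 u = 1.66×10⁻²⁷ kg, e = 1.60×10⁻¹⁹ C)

The kinetic energy gained is K = qV = (1×1.60×10^-19)(7430) = 1.19×10^-15 J.
v = √(2K/m) = 8.44×10^5 m/s.
r = mv/(qB) = (3.34×10^-27)(8.44×10^5) / [(1×1.60×10^-19)(0.819)] = 0.0215 m.

r ≈ 2.15 cm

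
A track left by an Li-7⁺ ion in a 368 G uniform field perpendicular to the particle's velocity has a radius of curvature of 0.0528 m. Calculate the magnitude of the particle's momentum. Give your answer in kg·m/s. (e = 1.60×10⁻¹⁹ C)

p ≈ 3.11×10^-22 kg·m/s

Since qvB = mv²/r, the momentum p = mv = qBr.
p = (1×1.60×10^-19)(0.0368)(0.0528) = 3.11×10^-22 kg·m/s.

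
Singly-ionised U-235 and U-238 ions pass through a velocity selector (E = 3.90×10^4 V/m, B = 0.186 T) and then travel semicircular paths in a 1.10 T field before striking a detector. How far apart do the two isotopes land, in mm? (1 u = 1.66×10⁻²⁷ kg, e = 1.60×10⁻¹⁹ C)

Both emerge at v = E/B₁ = 2.10×10^5 m/s.
r = mv/(qB₂), so r₁ = 0.46475 m and r₂ = 0.47068 m, giving Δr = 5.93×10^-3 m.
After a semicircle each ion lands a diameter 2r from the entry slit, so the separation is 2Δr = 0.0119 m.

Δd ≈ 11.9 mm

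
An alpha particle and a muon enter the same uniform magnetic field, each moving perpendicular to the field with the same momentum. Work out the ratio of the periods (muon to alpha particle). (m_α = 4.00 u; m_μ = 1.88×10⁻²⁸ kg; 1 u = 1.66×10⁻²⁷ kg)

T = 2πm/(qB) is independent of speed, so T₂/T₁ = (m₂/q₂)/(m₁/q₁).
T_{muon}/T_{alpha particle} = (1.88×10^-28/1e) / (6.64×10^-27/2e) = 0.0566.

ratio ≈ 0.0566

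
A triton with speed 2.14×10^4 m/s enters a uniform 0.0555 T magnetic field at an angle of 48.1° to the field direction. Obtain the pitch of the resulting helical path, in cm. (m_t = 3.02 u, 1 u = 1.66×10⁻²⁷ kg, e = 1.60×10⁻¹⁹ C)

pitch ≈ 5.07 cm

The velocity component along B is v∥ = v cos48.1° = 1.43×10^4 m/s.
The cyclotron period T = 2πm/(qB) = 3.55×10^-6 s is set by m, q, B alone.
Pitch = v∥·T = (1.43×10^4)(3.55×10^-6) = 0.0507 m.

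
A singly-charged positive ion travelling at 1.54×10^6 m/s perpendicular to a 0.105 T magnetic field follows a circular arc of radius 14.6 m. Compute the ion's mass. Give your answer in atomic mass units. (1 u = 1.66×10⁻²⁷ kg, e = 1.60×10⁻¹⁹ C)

qvB = mv²/r ⇒ m = qBr/v.
m = (1×1.60×10^-19)(0.105)(14.6) / (1.54×10^6) = 1.59×10^-25 kg = 95.9 u.

m ≈ 95.9 u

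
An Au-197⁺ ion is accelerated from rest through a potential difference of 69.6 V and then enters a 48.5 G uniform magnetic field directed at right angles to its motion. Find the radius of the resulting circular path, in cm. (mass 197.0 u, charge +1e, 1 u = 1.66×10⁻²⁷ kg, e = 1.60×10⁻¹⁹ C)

r ≈ 348 cm

The kinetic energy gained is K = qV = (1×1.60×10^-19)(69.6) = 1.11×10^-17 J.
v = √(2K/m) = 8250 m/s.
r = mv/(qB) = (3.27×10^-25)(8250) / [(1×1.60×10^-19)(4.85×10^-3)] = 3.48 m.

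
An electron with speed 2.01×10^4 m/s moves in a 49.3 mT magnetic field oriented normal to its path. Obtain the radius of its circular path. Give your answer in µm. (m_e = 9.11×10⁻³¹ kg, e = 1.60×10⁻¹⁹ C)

The magnetic force provides the centripetal force: qvB = mv²/r, so r = mv/(qB).
r = (9.11×10^-31 kg)(2.01×10^4 m/s) / [(1×1.60×10^-19 C)(0.0493 T)] = 2.32×10^-6 m.

r ≈ 2.32 µm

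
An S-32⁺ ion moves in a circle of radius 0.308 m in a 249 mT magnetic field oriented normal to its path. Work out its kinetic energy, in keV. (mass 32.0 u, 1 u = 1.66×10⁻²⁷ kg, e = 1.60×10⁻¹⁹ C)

v = qBr/m = (1×1.60×10^-19)(0.249)(0.308) / (5.31×10^-26) = 2.31×10^5 m/s.
K = ½mv² = 0.5·(5.31×10^-26)·(2.31×10^5)² = 1.42×10^-15 J = 8.86 keV.

K ≈ 8.86 keV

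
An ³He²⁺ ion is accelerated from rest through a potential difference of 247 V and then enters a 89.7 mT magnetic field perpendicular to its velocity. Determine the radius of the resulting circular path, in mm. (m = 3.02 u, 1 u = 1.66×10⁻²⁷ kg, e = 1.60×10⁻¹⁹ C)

r ≈ 31.0 mm

The kinetic energy gained is K = qV = (2×1.60×10^-19)(247) = 7.90×10^-17 J.
v = √(2K/m) = 1.78×10^5 m/s.
r = mv/(qB) = (5.01×10^-27)(1.78×10^5) / [(2×1.60×10^-19)(0.0897)] = 0.0310 m.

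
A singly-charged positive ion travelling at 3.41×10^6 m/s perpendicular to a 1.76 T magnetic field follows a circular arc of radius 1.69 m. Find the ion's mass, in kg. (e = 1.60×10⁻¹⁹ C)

m ≈ 1.40×10^-25 kg

qvB = mv²/r ⇒ m = qBr/v.
m = (1×1.60×10^-19)(1.76)(1.69) / (3.41×10^6) = 1.40×10^-25 kg.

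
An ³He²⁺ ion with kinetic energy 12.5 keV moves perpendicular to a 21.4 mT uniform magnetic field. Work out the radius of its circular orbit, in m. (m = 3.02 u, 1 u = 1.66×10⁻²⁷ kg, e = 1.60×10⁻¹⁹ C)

r ≈ 0.654 m

Convert the energy: K = 12.5 keV = 2.00×10^-15 J.
v = √(2K/m) = √(2·2.00×10^-15/5.01×10^-27) = 8.93×10^5 m/s.
r = mv/(qB) = (5.01×10^-27)(8.93×10^5) / [(2×1.60×10^-19)(0.0214)] = 0.654 m.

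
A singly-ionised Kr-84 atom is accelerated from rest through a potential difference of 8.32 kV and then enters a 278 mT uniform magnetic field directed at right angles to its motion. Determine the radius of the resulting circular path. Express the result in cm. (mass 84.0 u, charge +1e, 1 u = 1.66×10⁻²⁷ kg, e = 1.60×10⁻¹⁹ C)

The kinetic energy gained is K = qV = (1×1.60×10^-19)(8320) = 1.33×10^-15 J.
v = √(2K/m) = 1.38×10^5 m/s.
r = mv/(qB) = (1.39×10^-25)(1.38×10^5) / [(1×1.60×10^-19)(0.278)] = 0.433 m.

r ≈ 43.3 cm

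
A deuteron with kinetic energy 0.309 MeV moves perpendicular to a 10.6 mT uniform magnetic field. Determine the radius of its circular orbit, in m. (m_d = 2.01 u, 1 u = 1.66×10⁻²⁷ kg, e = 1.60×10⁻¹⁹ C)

Convert the energy: K = 0.309 MeV = 4.94×10^-14 J.
v = √(2K/m) = √(2·4.94×10^-14/3.34×10^-27) = 5.44×10^6 m/s.
r = mv/(qB) = (3.34×10^-27)(5.44×10^6) / [(1×1.60×10^-19)(0.0106)] = 10.7 m.

r ≈ 10.7 m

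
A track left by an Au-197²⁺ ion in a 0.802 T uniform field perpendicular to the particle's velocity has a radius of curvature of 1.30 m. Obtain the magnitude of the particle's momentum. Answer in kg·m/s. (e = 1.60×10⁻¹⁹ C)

p ≈ 3.34×10^-19 kg·m/s

Since qvB = mv²/r, the momentum p = mv = qBr.
p = (2×1.60×10^-19)(0.802)(1.30) = 3.34×10^-19 kg·m/s.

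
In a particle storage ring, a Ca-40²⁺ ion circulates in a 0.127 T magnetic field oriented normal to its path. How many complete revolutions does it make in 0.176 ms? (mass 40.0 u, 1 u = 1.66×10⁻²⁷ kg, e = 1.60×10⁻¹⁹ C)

T = 2πm/(qB) = 2π(6.64×10^-26) / [(2×1.60×10^-19)(0.127)] = 1.0266×10^-5 s.
N = t/T = 1.76×10^-4 / 1.0266×10^-5 ≈ 17.14, so 17 complete revolutions.

N = 17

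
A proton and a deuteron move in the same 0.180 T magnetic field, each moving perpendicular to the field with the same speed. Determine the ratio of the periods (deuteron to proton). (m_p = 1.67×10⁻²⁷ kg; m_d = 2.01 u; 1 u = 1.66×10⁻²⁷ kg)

ratio ≈ 2.00

T = 2πm/(qB) is independent of speed, so T₂/T₁ = (m₂/q₂)/(m₁/q₁).
T_{deuteron}/T_{proton} = (3.34×10^-27/1e) / (1.67×10^-27/1e) = 2.00.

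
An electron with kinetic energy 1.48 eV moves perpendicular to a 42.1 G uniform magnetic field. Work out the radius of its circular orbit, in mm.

r ≈ 0.975 mm

Convert the energy: K = 1.48 eV = 2.37×10^-19 J.
v = √(2K/m) = √(2·2.37×10^-19/9.11×10^-31) = 7.21×10^5 m/s.
r = mv/(qB) = (9.11×10^-31)(7.21×10^5) / [(1×1.60×10^-19)(4.21×10^-3)] = 9.75×10^-4 m.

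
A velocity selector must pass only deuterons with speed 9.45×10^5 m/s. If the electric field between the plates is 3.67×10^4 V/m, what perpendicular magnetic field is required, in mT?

qE = qvB ⇒ B = E/v = (3.67×10^4) / (9.45×10^5) = 0.0388 T.

B ≈ 38.8 mT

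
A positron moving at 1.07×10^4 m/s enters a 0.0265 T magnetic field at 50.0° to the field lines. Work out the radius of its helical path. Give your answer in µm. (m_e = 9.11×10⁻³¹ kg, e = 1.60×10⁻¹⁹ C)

Only the perpendicular component v⊥ = v sin50.0° = 8200 m/s is bent by the field.
r = m v⊥ /(qB) = (9.11×10^-31)(8200) / [(1×1.60×10^-19)(0.0265)] = 1.76×10^-6 m.

r ≈ 1.76 µm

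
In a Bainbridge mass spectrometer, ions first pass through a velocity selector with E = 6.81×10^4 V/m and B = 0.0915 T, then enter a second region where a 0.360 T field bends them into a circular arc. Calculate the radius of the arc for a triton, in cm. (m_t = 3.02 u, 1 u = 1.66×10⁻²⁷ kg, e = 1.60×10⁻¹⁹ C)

The selector passes v = E/B = 6.81×10^4/0.0915 = 7.44×10^5 m/s.
In the deflection region, r = mv/(qB₂) = (5.01×10^-27)(7.44×10^5) / [(1×1.60×10^-19)(0.360)] = 0.0648 m.

r ≈ 6.48 cm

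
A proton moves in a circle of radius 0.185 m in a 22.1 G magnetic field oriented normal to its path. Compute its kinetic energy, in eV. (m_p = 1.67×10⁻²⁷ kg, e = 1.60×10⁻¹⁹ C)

K ≈ 8.01 eV

v = qBr/m = (1×1.60×10^-19)(2.21×10^-3)(0.185) / (1.67×10^-27) = 3.92×10^4 m/s.
K = ½mv² = 0.5·(1.67×10^-27)·(3.92×10^4)² = 1.28×10^-18 J = 8.01 eV.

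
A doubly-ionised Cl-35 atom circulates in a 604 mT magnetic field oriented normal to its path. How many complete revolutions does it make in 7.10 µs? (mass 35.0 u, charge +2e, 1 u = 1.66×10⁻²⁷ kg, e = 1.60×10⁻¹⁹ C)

T = 2πm/(qB) = 2π(5.81×10^-26) / [(2×1.60×10^-19)(0.604)] = 1.8887×10^-6 s.
N = t/T = 7.10×10^-6 / 1.8887×10^-6 ≈ 3.76, so 3 complete revolutions.

N = 3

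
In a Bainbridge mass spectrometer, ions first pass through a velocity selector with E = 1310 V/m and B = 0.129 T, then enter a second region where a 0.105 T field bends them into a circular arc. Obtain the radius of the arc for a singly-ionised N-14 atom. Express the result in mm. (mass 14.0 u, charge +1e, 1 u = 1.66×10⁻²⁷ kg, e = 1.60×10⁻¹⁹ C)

r ≈ 14.0 mm

The selector passes v = E/B = 1310/0.129 = 1.02×10^4 m/s.
In the deflection region, r = mv/(qB₂) = (2.32×10^-26)(1.02×10^4) / [(1×1.60×10^-19)(0.105)] = 0.0140 m.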